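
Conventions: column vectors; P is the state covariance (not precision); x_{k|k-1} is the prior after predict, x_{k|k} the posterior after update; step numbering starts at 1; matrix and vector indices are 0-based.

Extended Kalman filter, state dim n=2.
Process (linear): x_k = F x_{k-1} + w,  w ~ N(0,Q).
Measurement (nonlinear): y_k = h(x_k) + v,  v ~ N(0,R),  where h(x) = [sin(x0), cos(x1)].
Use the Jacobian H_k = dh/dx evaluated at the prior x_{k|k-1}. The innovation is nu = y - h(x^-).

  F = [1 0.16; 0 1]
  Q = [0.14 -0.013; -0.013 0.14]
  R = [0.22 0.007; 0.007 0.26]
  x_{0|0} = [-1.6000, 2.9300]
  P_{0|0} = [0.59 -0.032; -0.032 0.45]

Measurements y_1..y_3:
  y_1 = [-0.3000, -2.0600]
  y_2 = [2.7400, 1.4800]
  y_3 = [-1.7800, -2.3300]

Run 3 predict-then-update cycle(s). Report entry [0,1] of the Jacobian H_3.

H_jac[0,1] = 0.0000

step 1: x^-=[-1.1312, 2.9300]  P^-=[0.7313 0.0270; 0.0270 0.5900]  H_jac=[0.4256 0.0000; 0.0000 -0.2100]  S=[0.3524 0.0046; 0.0046 0.2860]  K=[0.8835 -0.0340; 0.0382 -0.4338]  nu=[0.6049, -1.0823]  x^+=[-0.5600, 3.4227]  P^+=[0.4561 0.0126; 0.0126 0.5358]
step 2: x^-=[-0.0124, 3.4227]  P^-=[0.6139 0.0854; 0.0854 0.6758]  H_jac=[0.9999 0.0000; 0.0000 0.2774]  S=[0.8338 0.0307; 0.0307 0.3120]  K=[0.7361 0.0035; 0.0806 0.5929]  nu=[2.7524, 2.4408]  x^+=[2.0222, 5.0916]  P^+=[0.1620 0.0219; 0.0219 0.5578]
step 3: x^-=[2.8368, 5.0916]  P^-=[0.3233 0.0981; 0.0981 0.6978]  H_jac=[-0.9539 0.0000; 0.0000 0.9290]  S=[0.5141 -0.0799; -0.0799 0.8622]  K=[-0.5918 0.0508; -0.0661 0.7457]  nu=[-2.0801, -2.7002]  x^+=[3.9306, 3.2155]  P^+=[0.1361 0.0098; 0.0098 0.2082]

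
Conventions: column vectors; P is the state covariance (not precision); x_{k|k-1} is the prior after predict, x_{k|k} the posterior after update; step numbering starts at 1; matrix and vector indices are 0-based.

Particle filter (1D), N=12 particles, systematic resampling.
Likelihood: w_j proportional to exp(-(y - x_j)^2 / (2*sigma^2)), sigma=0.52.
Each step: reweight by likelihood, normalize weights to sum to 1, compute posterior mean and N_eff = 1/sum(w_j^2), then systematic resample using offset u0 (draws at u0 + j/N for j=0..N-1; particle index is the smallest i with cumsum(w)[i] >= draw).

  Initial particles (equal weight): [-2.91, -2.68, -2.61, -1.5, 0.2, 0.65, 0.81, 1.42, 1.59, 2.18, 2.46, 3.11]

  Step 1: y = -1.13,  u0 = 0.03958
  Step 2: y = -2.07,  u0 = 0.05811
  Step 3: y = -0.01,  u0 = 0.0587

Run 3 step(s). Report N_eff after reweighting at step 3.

step 1: w=[0.0034, 0.0138, 0.0205, 0.9132, 0.0447, 0.0034, 0.0011, 0.0000, 0.0000, 0.0000, 0.0000, 0.0000]  mean=-1.4581  Neff=1.1954  idx=[3, 3, 3, 3, 3, 3, 3, 3, 3, 3, 3, 4]
step 2: w=[0.0909, 0.0909, 0.0909, 0.0909, 0.0909, 0.0909, 0.0909, 0.0909, 0.0909, 0.0909, 0.0909, 0.0000]  mean=-1.5000  Neff=11.0003  idx=[0, 1, 2, 3, 4, 5, 6, 7, 7, 8, 9, 10]
step 3: w=[0.0833, 0.0833, 0.0833, 0.0833, 0.0833, 0.0833, 0.0833, 0.0833, 0.0833, 0.0833, 0.0833, 0.0833]  mean=-1.5000  Neff=12.0000  idx=[0, 1, 2, 3, 4, 5, 6, 7, 8, 9, 10, 11]

N_eff = 12.0000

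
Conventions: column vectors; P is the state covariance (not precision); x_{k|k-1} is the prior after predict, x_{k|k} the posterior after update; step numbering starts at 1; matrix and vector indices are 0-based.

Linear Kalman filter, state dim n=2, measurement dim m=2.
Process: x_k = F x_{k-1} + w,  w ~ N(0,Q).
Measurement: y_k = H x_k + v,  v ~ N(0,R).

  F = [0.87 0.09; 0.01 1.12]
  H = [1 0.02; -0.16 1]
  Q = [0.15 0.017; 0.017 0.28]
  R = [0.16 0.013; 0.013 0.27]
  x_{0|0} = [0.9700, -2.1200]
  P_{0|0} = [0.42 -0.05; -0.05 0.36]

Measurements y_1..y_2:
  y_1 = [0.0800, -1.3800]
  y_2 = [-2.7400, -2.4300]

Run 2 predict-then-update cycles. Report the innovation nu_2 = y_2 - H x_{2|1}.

step 1: x^-=[0.6531, -2.3647]  P^-=[0.4630 0.0082; 0.0082 0.7305]  S=[0.6236 -0.0383; -0.0383 1.0097]  K=[0.7404 -0.0372; 0.0811 0.7252]  nu=[-0.5258, 1.0892]  x^+=[0.2233, -1.6174]  P^+=[0.1176 0.0184; 0.0184 0.1998]
step 2: x^-=[0.0487, -1.8093]  P^-=[0.2435 0.0561; 0.0561 0.5311]  S=[0.4060 0.0406; 0.0406 0.7893]  K=[0.6035 -0.0093; 0.0988 0.6563]  nu=[-2.7525, -0.6129]  x^+=[-1.6068, -2.4834]  P^+=[0.0960 0.0207; 0.0207 0.1818]

innov = [-2.7525, -0.6129]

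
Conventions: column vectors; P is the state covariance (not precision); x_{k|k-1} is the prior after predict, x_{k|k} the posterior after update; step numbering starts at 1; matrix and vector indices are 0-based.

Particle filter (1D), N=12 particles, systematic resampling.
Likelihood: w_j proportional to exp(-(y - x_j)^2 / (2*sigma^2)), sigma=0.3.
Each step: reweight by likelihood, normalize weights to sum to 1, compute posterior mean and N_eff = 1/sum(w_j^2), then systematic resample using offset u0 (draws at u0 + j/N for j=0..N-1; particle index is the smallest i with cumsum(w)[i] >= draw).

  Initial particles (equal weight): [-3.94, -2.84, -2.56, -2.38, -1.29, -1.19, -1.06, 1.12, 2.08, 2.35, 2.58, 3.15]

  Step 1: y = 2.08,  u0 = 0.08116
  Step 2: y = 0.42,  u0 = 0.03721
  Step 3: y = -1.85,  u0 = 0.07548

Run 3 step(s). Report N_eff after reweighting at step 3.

N_eff = 12.0000

step 1: w=[0.0000, 0.0000, 0.0000, 0.0000, 0.0000, 0.0000, 0.0000, 0.0031, 0.5197, 0.3467, 0.1296, 0.0009]  mean=2.2364  Neff=2.4564  idx=[8, 8, 8, 8, 8, 8, 9, 9, 9, 9, 10, 10]
step 2: w=[0.1662, 0.1662, 0.1662, 0.1662, 0.1662, 0.1662, 0.0008, 0.0008, 0.0008, 0.0008, 0.0000, 0.0000]  mean=2.0808  Neff=6.0367  idx=[0, 0, 1, 1, 2, 2, 3, 3, 4, 4, 5, 5]
step 3: w=[0.0833, 0.0833, 0.0833, 0.0833, 0.0833, 0.0833, 0.0833, 0.0833, 0.0833, 0.0833, 0.0833, 0.0833]  mean=2.0800  Neff=12.0000  idx=[0, 1, 2, 3, 4, 5, 6, 7, 8, 9, 10, 11]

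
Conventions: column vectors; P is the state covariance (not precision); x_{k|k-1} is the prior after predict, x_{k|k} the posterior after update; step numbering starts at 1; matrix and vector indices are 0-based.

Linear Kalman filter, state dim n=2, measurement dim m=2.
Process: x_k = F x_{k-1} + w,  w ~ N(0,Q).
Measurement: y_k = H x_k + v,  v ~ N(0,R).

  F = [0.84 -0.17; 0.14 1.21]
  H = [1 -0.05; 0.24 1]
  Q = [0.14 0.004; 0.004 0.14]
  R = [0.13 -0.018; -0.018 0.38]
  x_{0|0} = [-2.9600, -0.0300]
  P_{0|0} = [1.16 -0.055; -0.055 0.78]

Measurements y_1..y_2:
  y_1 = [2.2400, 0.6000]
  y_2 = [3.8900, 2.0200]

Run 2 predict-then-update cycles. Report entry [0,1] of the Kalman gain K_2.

step 1: x^-=[-2.4813, -0.4507]  P^-=[0.9967 -0.0746; -0.0746 1.2861]  S=[1.1374 0.0832; 0.0832 1.6877]  K=[0.8756 0.0544; -0.1777 0.7602]  nu=[4.6988, 1.6462]  x^+=[1.7225, -0.0344]  P^+=[0.1118 -0.0219; -0.0219 0.2973]
step 2: x^-=[1.4528, 0.1995]  P^-=[0.2337 -0.0658; -0.0658 0.5701]  S=[0.3717 -0.0554; -0.0554 0.9320]  K=[0.6417 0.0278; -0.1665 0.5849]  nu=[2.4472, 1.4718]  x^+=[3.0640, 0.6529]  P^+=[0.0819 -0.0207; -0.0207 0.2302]

K[0,1] = 0.0278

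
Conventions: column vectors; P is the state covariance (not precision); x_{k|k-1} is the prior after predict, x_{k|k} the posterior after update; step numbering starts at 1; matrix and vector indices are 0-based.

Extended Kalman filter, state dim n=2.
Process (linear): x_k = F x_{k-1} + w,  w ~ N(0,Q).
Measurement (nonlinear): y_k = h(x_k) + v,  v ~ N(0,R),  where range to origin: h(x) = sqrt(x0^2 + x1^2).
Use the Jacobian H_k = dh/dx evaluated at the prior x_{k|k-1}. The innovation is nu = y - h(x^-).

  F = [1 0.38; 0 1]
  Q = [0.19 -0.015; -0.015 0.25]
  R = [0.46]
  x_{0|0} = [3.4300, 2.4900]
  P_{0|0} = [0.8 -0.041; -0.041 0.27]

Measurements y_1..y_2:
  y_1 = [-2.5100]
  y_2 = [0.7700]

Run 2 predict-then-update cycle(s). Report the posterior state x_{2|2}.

x_post = [-0.1511, 0.7989]

step 1: x^-=[4.3762, 2.4900]  P^-=[0.9978 0.0466; 0.0466 0.5200]  H_jac=[0.8692 0.4945]  S=[1.3810]  K=[0.6447; 0.2155]  nu=[-7.5450]  x^+=[-0.4879, 0.8638]  P^+=[0.4239 -0.1453; -0.1453 0.4558]
step 2: x^-=[-0.1596, 0.8638]  P^-=[0.5693 0.0129; 0.0129 0.7058]  H_jac=[-0.1817 0.9833]  S=[1.1567]  K=[-0.0785; 0.5980]  nu=[-0.1084]  x^+=[-0.1511, 0.7989]  P^+=[0.5621 0.0672; 0.0672 0.2922]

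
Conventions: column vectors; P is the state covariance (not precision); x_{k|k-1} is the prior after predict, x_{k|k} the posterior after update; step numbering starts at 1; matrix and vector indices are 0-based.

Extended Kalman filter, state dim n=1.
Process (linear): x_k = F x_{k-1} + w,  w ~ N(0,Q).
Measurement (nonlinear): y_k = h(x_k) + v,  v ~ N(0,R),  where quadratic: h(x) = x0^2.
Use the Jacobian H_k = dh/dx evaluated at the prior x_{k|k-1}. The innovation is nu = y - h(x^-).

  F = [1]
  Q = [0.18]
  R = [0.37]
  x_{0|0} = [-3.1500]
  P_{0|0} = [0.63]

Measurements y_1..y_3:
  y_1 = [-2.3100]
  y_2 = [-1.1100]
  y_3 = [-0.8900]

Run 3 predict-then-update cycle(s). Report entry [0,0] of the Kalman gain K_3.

step 1: x^-=[-3.1500]  P^-=[0.8100]  H_jac=[-6.3000]  S=[32.5189]  K=[-0.1569]  nu=[-12.2325]  x^+=[-1.2304]  P^+=[0.0092]
step 2: x^-=[-1.2304]  P^-=[0.1892]  H_jac=[-2.4609]  S=[1.5159]  K=[-0.3072]  nu=[-2.6239]  x^+=[-0.4244]  P^+=[0.0462]
step 3: x^-=[-0.4244]  P^-=[0.2262]  H_jac=[-0.8488]  S=[0.5330]  K=[-0.3602]  nu=[-1.0701]  x^+=[-0.0389]  P^+=[0.1570]

K[0,0] = -0.3602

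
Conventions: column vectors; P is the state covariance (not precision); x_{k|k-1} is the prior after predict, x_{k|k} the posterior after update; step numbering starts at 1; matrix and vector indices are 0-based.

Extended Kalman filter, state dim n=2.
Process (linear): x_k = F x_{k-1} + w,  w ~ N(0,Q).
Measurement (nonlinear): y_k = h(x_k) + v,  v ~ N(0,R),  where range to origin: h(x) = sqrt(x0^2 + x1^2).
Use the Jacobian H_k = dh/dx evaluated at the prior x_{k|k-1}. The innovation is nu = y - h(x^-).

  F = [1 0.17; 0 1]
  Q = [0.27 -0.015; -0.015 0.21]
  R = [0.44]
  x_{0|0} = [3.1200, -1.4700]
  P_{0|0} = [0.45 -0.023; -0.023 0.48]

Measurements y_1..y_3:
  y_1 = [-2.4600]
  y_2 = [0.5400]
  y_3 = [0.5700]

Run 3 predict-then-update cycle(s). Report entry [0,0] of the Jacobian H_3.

H_jac[0,0] = -0.9504

step 1: x^-=[2.8701, -1.4700]  P^-=[0.7261 0.0436; 0.0436 0.6900]  H_jac=[0.8900 -0.4559]  S=[1.1232]  K=[0.5577; -0.2455]  nu=[-5.6847]  x^+=[-0.3000, -0.0744]  P^+=[0.3768 0.1974; 0.1974 0.6223]
step 2: x^-=[-0.3126, -0.0744]  P^-=[0.7319 0.2882; 0.2882 0.8323]  H_jac=[-0.9728 -0.2316]  S=[1.3071]  K=[-0.5957; -0.3619]  nu=[0.2186]  x^+=[-0.4429, -0.1536]  P^+=[0.2679 0.0063; 0.0063 0.6611]
step 3: x^-=[-0.4690, -0.1536]  P^-=[0.5592 0.1037; 0.1037 0.8711]  H_jac=[-0.9504 -0.3112]  S=[1.0907]  K=[-0.5168; -0.3389]  nu=[0.0765]  x^+=[-0.5085, -0.1795]  P^+=[0.2679 -0.0873; -0.0873 0.7458]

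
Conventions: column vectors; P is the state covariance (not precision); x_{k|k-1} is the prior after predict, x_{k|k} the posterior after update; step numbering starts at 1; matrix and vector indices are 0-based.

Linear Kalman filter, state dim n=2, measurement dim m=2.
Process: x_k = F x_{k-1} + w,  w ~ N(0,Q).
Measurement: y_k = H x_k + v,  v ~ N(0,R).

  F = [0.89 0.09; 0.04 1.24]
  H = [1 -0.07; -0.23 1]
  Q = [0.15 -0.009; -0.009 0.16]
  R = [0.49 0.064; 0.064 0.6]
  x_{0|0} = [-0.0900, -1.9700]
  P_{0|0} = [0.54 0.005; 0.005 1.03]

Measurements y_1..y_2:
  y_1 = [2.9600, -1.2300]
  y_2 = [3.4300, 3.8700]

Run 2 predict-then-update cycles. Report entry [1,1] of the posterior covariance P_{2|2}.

step 1: x^-=[-0.2574, -2.4464]  P^-=[0.5869 0.1307; 0.1307 1.7451]  S=[1.0671 -0.0603; -0.0603 2.3160]  K=[0.5421 0.0123; 0.0499 0.7418]  nu=[3.0462, 1.1572]  x^+=[1.4081, -1.4358]  P^+=[0.2738 0.1050; 0.1050 0.4724]
step 2: x^-=[1.1239, -1.7241]  P^-=[0.3875 0.1697; 0.1697 0.8973]  S=[0.8581 0.0845; 0.0845 1.4397]  K=[0.4347 0.0305; 0.0663 0.5922]  nu=[2.1854, 5.8526]  x^+=[2.2523, 1.8868]  P^+=[0.2218 0.0971; 0.0971 0.3819]

P_post[1,1] = 0.3819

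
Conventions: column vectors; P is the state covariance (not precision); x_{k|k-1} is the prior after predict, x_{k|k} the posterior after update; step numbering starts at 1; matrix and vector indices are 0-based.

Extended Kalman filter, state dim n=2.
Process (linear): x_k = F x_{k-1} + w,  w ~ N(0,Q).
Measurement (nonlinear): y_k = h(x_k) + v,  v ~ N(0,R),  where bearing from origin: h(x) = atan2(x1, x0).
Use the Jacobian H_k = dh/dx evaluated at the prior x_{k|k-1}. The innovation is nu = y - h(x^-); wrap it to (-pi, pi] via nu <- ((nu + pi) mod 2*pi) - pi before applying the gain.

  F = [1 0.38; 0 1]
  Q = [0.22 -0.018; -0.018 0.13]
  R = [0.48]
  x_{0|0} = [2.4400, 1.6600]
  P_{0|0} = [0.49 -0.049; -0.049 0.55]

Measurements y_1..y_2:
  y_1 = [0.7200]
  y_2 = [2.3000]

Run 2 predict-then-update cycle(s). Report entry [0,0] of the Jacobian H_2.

H_jac[0,0] = -0.1036

step 1: x^-=[3.0708, 1.6600]  P^-=[0.7522 0.1420; 0.1420 0.6800]  H_jac=[-0.1362 0.2520]  S=[0.5274]  K=[-0.1264; 0.2882]  nu=[0.2244]  x^+=[3.0424, 1.7247]  P^+=[0.7437 0.1612; 0.1612 0.6362]
step 2: x^-=[3.6978, 1.7247]  P^-=[1.1781 0.3850; 0.3850 0.7662]  H_jac=[-0.1036 0.2221]  S=[0.5127]  K=[-0.0713; 0.2541]  nu=[1.8636]  x^+=[3.5650, 2.1983]  P^+=[1.1755 0.3943; 0.3943 0.7331]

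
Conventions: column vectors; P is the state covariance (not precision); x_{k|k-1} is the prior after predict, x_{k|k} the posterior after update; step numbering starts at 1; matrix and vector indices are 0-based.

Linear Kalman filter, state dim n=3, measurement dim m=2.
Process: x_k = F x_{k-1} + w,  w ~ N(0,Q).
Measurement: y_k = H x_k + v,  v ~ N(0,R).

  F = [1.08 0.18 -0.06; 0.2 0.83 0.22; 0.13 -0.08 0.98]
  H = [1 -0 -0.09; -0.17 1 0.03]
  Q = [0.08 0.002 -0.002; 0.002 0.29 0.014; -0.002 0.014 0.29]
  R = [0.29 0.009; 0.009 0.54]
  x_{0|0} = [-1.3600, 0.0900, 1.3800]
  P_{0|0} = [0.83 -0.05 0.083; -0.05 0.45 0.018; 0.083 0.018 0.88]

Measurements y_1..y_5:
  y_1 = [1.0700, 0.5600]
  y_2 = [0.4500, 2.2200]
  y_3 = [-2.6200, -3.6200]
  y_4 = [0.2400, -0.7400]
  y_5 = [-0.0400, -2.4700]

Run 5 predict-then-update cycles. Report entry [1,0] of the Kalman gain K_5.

step 1: x^-=[-1.5354, 0.1063, 1.1684]  P^-=[1.0353 0.2088 0.1499; 0.2088 0.6731 0.2238; 0.1499 0.2238 1.1714]  S=[1.3078 0.0253; 0.0253 1.1849]  K=[0.7810 0.0148; 0.1338 0.5409; 0.0302 0.1964]  nu=[2.7106, 0.1576]  x^+=[0.5839, 0.5542, 1.2813]  P^+=[0.2367 0.0519 0.1117; 0.0519 0.2994 0.0916; 0.1117 0.0916 1.1242]
step 2: x^-=[0.6535, 0.8587, 1.2872]  P^-=[0.3735 0.1557 0.0915; 0.1557 0.6206 0.3454; 0.0915 0.3454 1.3887]  S=[0.6583 0.0705; 0.0705 1.1395]  K=[0.5496 0.0493; 0.1333 0.5222; -0.0863 0.3314]  nu=[-0.0877, 1.4338]  x^+=[0.6760, 1.5958, 1.7699]  P^+=[0.1681 0.0574 0.0916; 0.0574 0.2883 0.1558; 0.0916 0.1558 1.2627]
step 3: x^-=[0.9112, 1.8491, 1.6947]  P^-=[0.2970 0.1373 0.0640; 0.1373 0.6405 0.4213; 0.0640 0.4213 1.5051]  S=[0.5877 0.0567; 0.0567 1.1684]  K=[0.4906 0.0521; 0.1176 0.5333; -0.1599 0.3977]  nu=[-3.3786, -5.3650]  x^+=[-1.0259, -1.4096, 0.1013]  P^+=[0.1495 0.0557 0.0753; 0.0557 0.2929 0.1868; 0.0753 0.1868 1.3124]
step 4: x^-=[-1.3678, -1.3529, 0.0786]  P^-=[0.2765 0.1278 0.0471; 0.1278 0.6546 0.4521; 0.0471 0.4521 1.5436]  S=[0.5705 0.0471; 0.0471 1.1872]  K=[0.4730 0.0505; 0.1081 0.5402; -0.1957 0.4208]  nu=[1.6149, 0.3780]  x^+=[-0.5848, -0.9741, -0.0784]  P^+=[0.1436 0.0539 0.0658; 0.0539 0.2960 0.1971; 0.0658 0.1971 1.3193]
step 5: x^-=[-0.8023, -0.9427, -0.0749]  P^-=[0.2700 0.1229 0.0377; 0.1229 0.6592 0.4591; 0.0377 0.4591 1.5461]  S=[0.5657 0.0423; 0.0423 1.1937]  K=[0.4676 0.0489; 0.1037 0.5425; -0.2111 0.4255]  nu=[0.7555, -1.6614]  x^+=[-0.5303, -1.7657, -0.9414]  P^+=[0.1415 0.0529 0.0607; 0.0529 0.2969 0.1988; 0.0607 0.1988 1.3123]

K[1,0] = 0.1037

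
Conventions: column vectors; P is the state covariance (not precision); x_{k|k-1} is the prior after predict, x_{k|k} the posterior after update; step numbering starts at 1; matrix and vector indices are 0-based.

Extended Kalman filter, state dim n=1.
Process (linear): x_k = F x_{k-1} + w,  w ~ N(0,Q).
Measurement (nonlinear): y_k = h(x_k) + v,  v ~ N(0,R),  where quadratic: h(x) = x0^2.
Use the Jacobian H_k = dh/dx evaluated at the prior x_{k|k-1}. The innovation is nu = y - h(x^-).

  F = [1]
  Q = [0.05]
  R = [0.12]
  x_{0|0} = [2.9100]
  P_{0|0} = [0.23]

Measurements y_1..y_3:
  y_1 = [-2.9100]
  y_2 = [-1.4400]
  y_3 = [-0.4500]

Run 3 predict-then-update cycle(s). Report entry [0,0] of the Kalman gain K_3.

step 1: x^-=[2.9100]  P^-=[0.2800]  H_jac=[5.8200]  S=[9.6043]  K=[0.1697]  nu=[-11.3781]  x^+=[0.9794]  P^+=[0.0035]
step 2: x^-=[0.9794]  P^-=[0.0535]  H_jac=[1.9589]  S=[0.3253]  K=[0.3222]  nu=[-2.3993]  x^+=[0.2064]  P^+=[0.0197]
step 3: x^-=[0.2064]  P^-=[0.0697]  H_jac=[0.4129]  S=[0.1319]  K=[0.2183]  nu=[-0.4926]  x^+=[0.0989]  P^+=[0.0635]

K[0,0] = 0.2183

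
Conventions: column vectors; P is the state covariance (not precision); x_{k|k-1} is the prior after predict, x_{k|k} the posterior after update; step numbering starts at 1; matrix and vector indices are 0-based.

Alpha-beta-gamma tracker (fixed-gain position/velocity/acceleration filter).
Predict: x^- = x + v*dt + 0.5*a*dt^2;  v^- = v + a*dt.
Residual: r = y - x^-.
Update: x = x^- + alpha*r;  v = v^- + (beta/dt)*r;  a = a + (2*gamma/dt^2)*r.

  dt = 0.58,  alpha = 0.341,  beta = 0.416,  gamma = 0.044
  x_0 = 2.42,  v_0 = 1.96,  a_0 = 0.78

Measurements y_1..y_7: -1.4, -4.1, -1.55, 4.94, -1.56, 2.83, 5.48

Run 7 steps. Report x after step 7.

step 1: x_pred=3.6880  r=-5.0880  x^+=1.9530  v^+=-1.2369  a^+=-0.5510
step 2: x_pred=1.1429  r=-5.2429  x^+=-0.6449  v^+=-5.3169  a^+=-1.9225
step 3: x_pred=-4.0521  r=2.5021  x^+=-3.1989  v^+=-4.6374  a^+=-1.2680
step 4: x_pred=-6.1018  r=11.0418  x^+=-2.3366  v^+=2.5469  a^+=1.6205
step 5: x_pred=-0.5868  r=-0.9732  x^+=-0.9187  v^+=2.7888  a^+=1.3659
step 6: x_pred=0.9286  r=1.9014  x^+=1.5770  v^+=4.9448  a^+=1.8633
step 7: x_pred=4.7583  r=0.7217  x^+=5.0044  v^+=6.5431  a^+=2.0521

x_post = 5.0044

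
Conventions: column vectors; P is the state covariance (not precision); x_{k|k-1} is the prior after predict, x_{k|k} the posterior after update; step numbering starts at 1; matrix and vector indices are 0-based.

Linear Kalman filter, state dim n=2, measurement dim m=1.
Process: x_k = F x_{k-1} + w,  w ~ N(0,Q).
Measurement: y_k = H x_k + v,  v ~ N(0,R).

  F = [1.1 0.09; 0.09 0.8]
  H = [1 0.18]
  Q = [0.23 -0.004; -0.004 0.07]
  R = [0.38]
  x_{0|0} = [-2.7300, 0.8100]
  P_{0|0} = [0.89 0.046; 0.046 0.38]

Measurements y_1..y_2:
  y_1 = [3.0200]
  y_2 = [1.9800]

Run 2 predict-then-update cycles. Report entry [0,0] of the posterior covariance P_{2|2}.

step 1: x^-=[-2.9301, 0.4023]  P^-=[1.3191 0.1523; 0.1523 0.3270]  S=[1.7645]  K=[0.7631; 0.1197]  nu=[5.8777]  x^+=[1.5552, 1.1058]  P^+=[0.2916 -0.0088; -0.0088 0.3018]
step 2: x^-=[1.8102, 1.0246]  P^-=[0.5835 0.0387; 0.0387 0.2642]  S=[0.9860]  K=[0.5988; 0.0875]  nu=[-0.0146]  x^+=[1.8014, 1.0233]  P^+=[0.2299 -0.0129; -0.0129 0.2567]

P_post[0,0] = 0.2299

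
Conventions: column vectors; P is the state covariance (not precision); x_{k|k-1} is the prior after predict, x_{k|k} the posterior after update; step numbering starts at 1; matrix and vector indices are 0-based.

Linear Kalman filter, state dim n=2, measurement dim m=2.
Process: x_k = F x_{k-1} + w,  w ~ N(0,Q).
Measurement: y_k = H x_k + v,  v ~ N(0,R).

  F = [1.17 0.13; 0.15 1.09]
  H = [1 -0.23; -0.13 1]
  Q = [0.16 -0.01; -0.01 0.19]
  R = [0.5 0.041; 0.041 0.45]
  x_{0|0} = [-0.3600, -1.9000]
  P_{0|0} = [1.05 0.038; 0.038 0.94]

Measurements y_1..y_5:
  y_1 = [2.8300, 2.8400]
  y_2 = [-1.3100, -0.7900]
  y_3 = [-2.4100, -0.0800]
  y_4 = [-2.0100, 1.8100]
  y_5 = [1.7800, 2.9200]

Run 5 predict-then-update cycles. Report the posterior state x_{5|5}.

x_post = [0.4937, 1.9677]

step 1: x^-=[-0.6682, -2.1250]  P^-=[1.6248 0.3567; 0.3567 1.3429]  S=[2.0318 -0.1117; -0.1117 1.7276]  K=[0.7667 0.1338; 0.0650 0.7547]  nu=[3.0095, 4.8781]  x^+=[2.2917, 1.7521]  P^+=[0.4225 0.1466; 0.1466 0.3613]
step 2: x^-=[2.9091, 2.2536]  P^-=[0.7891 0.3051; 0.3051 0.6767]  S=[1.1845 0.0970; 0.0970 1.0607]  K=[0.5957 0.1365; 0.0776 0.5935]  nu=[-3.7007, -2.6654]  x^+=[0.3407, 0.3846]  P^+=[0.3332 0.1291; 0.1291 0.2870]
step 3: x^-=[0.4486, 0.4703]  P^-=[0.6602 0.2564; 0.2564 0.5808]  S=[1.0730 0.0856; 0.0856 0.9753]  K=[0.5502 0.1265; 0.0701 0.5552]  nu=[-2.7504, -0.4920]  x^+=[-1.1271, 0.0043]  P^+=[0.3078 0.1195; 0.1195 0.2682]
step 4: x^-=[-1.3181, -0.1644]  P^-=[0.6222 0.2368; 0.2368 0.5547]  S=[1.0427 0.0764; 0.0764 0.9537]  K=[0.5357 0.1206; 0.0649 0.5442]  nu=[-0.7297, 1.8030]  x^+=[-1.4917, 0.7695]  P^+=[0.2993 0.1151; 0.1151 0.2625]
step 5: x^-=[-1.6452, 0.6150]  P^-=[0.6091 0.2288; 0.2288 0.5463]  S=[1.0328 0.0718; 0.0718 0.9471]  K=[0.5307 0.1177; 0.0623 0.5407]  nu=[3.5667, 2.0912]  x^+=[0.4937, 1.9677]  P^+=[0.2962 0.1132; 0.1132 0.2606]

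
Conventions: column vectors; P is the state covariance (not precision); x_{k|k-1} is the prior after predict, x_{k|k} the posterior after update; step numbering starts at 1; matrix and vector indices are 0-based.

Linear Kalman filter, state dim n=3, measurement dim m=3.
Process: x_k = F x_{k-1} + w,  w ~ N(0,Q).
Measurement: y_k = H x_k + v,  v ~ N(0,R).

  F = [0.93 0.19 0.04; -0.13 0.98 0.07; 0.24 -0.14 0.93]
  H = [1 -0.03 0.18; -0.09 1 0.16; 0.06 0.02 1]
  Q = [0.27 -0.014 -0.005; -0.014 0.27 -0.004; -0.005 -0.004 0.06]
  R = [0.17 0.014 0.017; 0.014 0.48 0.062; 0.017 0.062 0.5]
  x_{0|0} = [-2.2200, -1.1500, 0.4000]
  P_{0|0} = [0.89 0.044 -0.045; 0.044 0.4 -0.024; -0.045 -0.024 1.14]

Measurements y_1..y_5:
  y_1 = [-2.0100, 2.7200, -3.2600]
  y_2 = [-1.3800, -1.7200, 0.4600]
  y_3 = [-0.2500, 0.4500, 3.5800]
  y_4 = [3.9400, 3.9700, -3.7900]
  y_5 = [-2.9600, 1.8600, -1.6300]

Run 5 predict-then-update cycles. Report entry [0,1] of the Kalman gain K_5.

K[0,1] = 0.0048

step 1: x^-=[-2.2671, -0.8104, 0.0002]  P^-=[1.0679 -0.0089 0.1782; -0.0089 0.6611 -0.0182; 0.1782 -0.0182 1.0883]  S=[1.3386 -0.0571 0.4570; -0.0571 1.1682 0.2104; 0.4570 0.2104 1.6130]  K=[0.8525 -0.0075 -0.0905; 0.0310 0.5815 -0.0881; 0.0526 0.0023 0.6659]  nu=[0.2328, 3.3263, -3.1080]  x^+=[-1.8126, 1.4046, -2.0493]  P^+=[0.1513 0.0229 -0.0407; 0.0229 0.2784 -0.0144; -0.0407 -0.0144 0.3367]
step 2: x^-=[-1.5008, 1.4687, -2.5375]  P^-=[0.4163 0.0376 -0.0061; 0.0376 0.5346 -0.0280; -0.0061 -0.0280 0.3494]  S=[0.5939 0.0024 0.0998; 0.0024 1.0113 0.1010; 0.0998 0.1010 0.8494]  K=[0.7073 0.0034 -0.0604; 0.0399 0.5292 -0.0853; 0.0284 -0.0127 0.4085]  nu=[0.6216, -2.9178, 3.0582]  x^+=[-1.2560, -0.3114, -1.2337]  P^+=[0.1246 0.0232 -0.0259; 0.0232 0.2539 -0.0156; -0.0259 -0.0156 0.2058]
step 3: x^-=[-1.2766, -0.2283, -1.4052]  P^-=[0.3933 0.0370 -0.0036; 0.0370 0.5094 -0.0348; -0.0036 -0.0348 0.2411]  S=[0.5684 0.0007 0.0817; 0.0007 0.9810 0.0761; 0.0817 0.0761 0.7410]  K=[0.6959 0.0043 -0.0491; 0.0391 0.5169 -0.0877; 0.0254 -0.0210 0.3235]  nu=[1.2727, 0.7882, 5.0664]  x^+=[-0.6364, -0.2154, 0.2496]  P^+=[0.1219 0.0230 -0.0202; 0.0230 0.2481 -0.0175; -0.0202 -0.0175 0.1624]
step 4: x^-=[-0.6228, -0.1108, 0.1095]  P^-=[0.3910 0.0362 -0.0010; 0.0362 0.5032 -0.0391; -0.0010 -0.0391 0.2063]  S=[0.5660 -0.0011 0.0780; -0.0011 0.9727 0.0659; 0.0780 0.0659 0.7064]  K=[0.6946 0.0046 -0.0443; 0.0382 0.5137 -0.0902; 0.0259 -0.0258 0.2905]  nu=[4.5398, 4.0073, -3.8599]  x^+=[2.7200, 2.4694, -0.9978]  P^+=[0.1213 0.0230 -0.0178; 0.0230 0.2466 -0.0189; -0.0178 -0.0189 0.1455]
step 5: x^-=[2.9589, 1.9965, -0.6208]  P^-=[0.3905 0.0360 0.0002; 0.0360 0.5015 -0.0415; 0.0002 -0.0415 0.1931]  S=[0.5656 -0.0018 0.0768; -0.0018 0.9699 0.0612; 0.0768 0.0612 0.6932]  K=[0.6944 0.0048 -0.0423; 0.0379 0.5128 -0.0918; 0.0263 -0.0284 0.2770]  nu=[-5.7473, 0.2291, -1.2267]  x^+=[-0.9790, 2.0089, -1.1182]  P^+=[0.1211 0.0230 -0.0168; 0.0230 0.2462 -0.0198; -0.0168 -0.0198 0.1386]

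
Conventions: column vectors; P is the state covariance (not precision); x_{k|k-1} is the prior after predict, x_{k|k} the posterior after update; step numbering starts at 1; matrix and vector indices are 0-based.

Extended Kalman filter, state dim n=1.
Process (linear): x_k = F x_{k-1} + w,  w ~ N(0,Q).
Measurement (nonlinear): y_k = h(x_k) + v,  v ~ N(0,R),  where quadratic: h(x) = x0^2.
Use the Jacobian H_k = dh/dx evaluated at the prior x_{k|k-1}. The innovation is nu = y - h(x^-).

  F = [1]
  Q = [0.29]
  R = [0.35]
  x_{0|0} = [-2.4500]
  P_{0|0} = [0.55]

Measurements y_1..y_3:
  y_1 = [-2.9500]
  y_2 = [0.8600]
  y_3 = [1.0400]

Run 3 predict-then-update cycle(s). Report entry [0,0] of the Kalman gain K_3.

K[0,0] = -0.4542

step 1: x^-=[-2.4500]  P^-=[0.8400]  H_jac=[-4.9000]  S=[20.5184]  K=[-0.2006]  nu=[-8.9525]  x^+=[-0.6541]  P^+=[0.0143]
step 2: x^-=[-0.6541]  P^-=[0.3043]  H_jac=[-1.3082]  S=[0.8709]  K=[-0.4572]  nu=[0.4321]  x^+=[-0.8517]  P^+=[0.1223]
step 3: x^-=[-0.8517]  P^-=[0.4123]  H_jac=[-1.7034]  S=[1.5463]  K=[-0.4542]  nu=[0.3146]  x^+=[-0.9946]  P^+=[0.0933]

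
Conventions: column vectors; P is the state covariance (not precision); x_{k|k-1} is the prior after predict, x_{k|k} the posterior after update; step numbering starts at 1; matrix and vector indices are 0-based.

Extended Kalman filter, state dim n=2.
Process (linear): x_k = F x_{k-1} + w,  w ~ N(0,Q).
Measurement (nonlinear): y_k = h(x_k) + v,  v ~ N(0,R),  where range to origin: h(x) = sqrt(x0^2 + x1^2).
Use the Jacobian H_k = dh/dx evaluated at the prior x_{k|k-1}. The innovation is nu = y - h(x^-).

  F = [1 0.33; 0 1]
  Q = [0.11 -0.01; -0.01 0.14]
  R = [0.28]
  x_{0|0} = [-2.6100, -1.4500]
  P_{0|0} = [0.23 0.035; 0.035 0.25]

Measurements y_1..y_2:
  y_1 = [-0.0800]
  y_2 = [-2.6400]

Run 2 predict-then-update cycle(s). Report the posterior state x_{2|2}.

step 1: x^-=[-3.0885, -1.4500]  P^-=[0.3903 0.1075; 0.1075 0.3900]  H_jac=[-0.9052 -0.4250]  S=[0.7530]  K=[-0.5299; -0.3493]  nu=[-3.4919]  x^+=[-1.2381, -0.2301]  P^+=[0.1789 -0.0319; -0.0319 0.2981]
step 2: x^-=[-1.3140, -0.2301]  P^-=[0.3003 0.0565; 0.0565 0.4381]  H_jac=[-0.9850 -0.1725]  S=[0.6036]  K=[-0.5062; -0.2174]  nu=[-3.9740]  x^+=[0.6976, 0.6337]  P^+=[0.1456 -0.0099; -0.0099 0.4096]

x_post = [0.6976, 0.6337]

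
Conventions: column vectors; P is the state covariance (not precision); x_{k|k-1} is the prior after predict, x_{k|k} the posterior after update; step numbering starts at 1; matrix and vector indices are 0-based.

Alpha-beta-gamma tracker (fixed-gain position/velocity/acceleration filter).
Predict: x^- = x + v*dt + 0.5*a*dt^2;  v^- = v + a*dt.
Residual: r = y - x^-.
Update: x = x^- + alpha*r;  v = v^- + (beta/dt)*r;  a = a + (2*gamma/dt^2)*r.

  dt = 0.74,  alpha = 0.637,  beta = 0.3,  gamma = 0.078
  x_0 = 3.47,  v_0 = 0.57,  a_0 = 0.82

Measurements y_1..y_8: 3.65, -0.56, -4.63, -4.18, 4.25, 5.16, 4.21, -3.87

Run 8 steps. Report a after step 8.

step 1: x_pred=4.1163  r=-0.4663  x^+=3.8193  v^+=0.9878  a^+=0.6872
step 2: x_pred=4.7384  r=-5.2984  x^+=1.3633  v^+=-0.6517  a^+=-0.8222
step 3: x_pred=0.6559  r=-5.2859  x^+=-2.7112  v^+=-3.4031  a^+=-2.3281
step 4: x_pred=-5.8670  r=1.6870  x^+=-4.7924  v^+=-4.4420  a^+=-1.8475
step 5: x_pred=-8.5853  r=12.8353  x^+=-0.4092  v^+=-0.6056  a^+=1.8090
step 6: x_pred=-0.3621  r=5.5221  x^+=3.1555  v^+=2.9717  a^+=3.3821
step 7: x_pred=6.2806  r=-2.0706  x^+=4.9616  v^+=4.6351  a^+=2.7923
step 8: x_pred=9.1561  r=-13.0261  x^+=0.8585  v^+=1.4205  a^+=-0.9186

a_post = -0.9186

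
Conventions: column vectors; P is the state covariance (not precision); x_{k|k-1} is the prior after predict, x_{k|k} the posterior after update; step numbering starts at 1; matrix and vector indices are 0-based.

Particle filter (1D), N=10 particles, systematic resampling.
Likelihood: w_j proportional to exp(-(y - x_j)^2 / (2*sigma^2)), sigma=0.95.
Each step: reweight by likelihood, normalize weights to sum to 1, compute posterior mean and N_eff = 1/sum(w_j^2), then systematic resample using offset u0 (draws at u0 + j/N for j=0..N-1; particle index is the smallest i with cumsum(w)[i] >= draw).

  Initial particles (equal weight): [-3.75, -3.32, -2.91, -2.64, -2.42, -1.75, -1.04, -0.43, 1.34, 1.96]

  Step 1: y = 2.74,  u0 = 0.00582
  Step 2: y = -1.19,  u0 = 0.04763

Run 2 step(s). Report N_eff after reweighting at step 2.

N_eff = 5.7142

step 1: w=[0.0000, 0.0000, 0.0000, 0.0000, 0.0000, 0.0000, 0.0003, 0.0036, 0.3198, 0.6762]  mean=1.7520  Neff=1.7871  idx=[8, 8, 8, 8, 9, 9, 9, 9, 9, 9]
step 2: w=[0.2061, 0.2061, 0.2061, 0.2061, 0.0293, 0.0293, 0.0293, 0.0293, 0.0293, 0.0293]  mean=1.4490  Neff=5.7142  idx=[0, 0, 1, 1, 2, 2, 3, 3, 4, 8]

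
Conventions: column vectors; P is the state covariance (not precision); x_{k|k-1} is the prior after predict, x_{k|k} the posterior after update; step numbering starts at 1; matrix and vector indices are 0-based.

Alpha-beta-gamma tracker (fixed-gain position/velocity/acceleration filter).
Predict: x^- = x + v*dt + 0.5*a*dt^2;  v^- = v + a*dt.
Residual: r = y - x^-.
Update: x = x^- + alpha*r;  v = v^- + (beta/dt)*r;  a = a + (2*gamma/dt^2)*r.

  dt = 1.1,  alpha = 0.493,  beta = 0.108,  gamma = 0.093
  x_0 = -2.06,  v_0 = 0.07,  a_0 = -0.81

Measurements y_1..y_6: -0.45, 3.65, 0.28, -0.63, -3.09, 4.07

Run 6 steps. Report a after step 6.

a_post = 0.5506

step 1: x_pred=-2.4731  r=2.0231  x^+=-1.4757  v^+=-0.6224  a^+=-0.4990
step 2: x_pred=-2.4622  r=6.1122  x^+=0.5511  v^+=-0.5712  a^+=0.4405
step 3: x_pred=0.1893  r=0.0907  x^+=0.2340  v^+=-0.0777  a^+=0.4545
step 4: x_pred=0.4235  r=-1.0535  x^+=-0.0959  v^+=0.3188  a^+=0.2925
step 5: x_pred=0.4318  r=-3.5218  x^+=-1.3044  v^+=0.2948  a^+=-0.2488
step 6: x_pred=-1.1307  r=5.2007  x^+=1.4332  v^+=0.5317  a^+=0.5506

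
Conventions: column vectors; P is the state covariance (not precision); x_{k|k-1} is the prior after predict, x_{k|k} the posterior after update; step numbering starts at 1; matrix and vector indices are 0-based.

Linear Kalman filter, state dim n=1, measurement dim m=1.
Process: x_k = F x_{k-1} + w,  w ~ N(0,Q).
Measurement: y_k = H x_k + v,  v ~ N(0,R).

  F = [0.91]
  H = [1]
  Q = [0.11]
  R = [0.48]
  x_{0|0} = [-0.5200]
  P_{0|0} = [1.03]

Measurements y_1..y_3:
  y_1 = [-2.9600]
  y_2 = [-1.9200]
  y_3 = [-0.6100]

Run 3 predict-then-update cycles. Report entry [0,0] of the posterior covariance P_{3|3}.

step 1: x^-=[-0.4732]  P^-=[0.9629]  S=[1.4429]  K=[0.6673]  nu=[-2.4868]  x^+=[-2.1328]  P^+=[0.3203]
step 2: x^-=[-1.9408]  P^-=[0.3753]  S=[0.8553]  K=[0.4388]  nu=[0.0208]  x^+=[-1.9317]  P^+=[0.2106]
step 3: x^-=[-1.7578]  P^-=[0.2844]  S=[0.7644]  K=[0.3721]  nu=[1.1478]  x^+=[-1.3308]  P^+=[0.1786]

P_post[0,0] = 0.1786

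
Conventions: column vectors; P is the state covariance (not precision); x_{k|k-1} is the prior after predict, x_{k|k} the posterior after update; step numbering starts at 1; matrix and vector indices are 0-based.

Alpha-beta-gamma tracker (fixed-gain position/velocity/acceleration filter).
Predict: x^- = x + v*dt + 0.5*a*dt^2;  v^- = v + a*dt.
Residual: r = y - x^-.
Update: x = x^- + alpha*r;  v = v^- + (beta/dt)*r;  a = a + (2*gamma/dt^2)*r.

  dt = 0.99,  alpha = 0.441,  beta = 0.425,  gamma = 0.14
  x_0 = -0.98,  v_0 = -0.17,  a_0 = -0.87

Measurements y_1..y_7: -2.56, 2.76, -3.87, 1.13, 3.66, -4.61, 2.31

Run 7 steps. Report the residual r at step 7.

resid = 1.4213

step 1: x_pred=-1.5746  r=-0.9854  x^+=-2.0092  v^+=-1.4543  a^+=-1.1515
step 2: x_pred=-4.0132  r=6.7732  x^+=-1.0262  v^+=0.3134  a^+=0.7835
step 3: x_pred=-0.3320  r=-3.5380  x^+=-1.8923  v^+=-0.4297  a^+=-0.2272
step 4: x_pred=-2.4291  r=3.5591  x^+=-0.8595  v^+=0.8732  a^+=0.7895
step 5: x_pred=0.3918  r=3.2682  x^+=1.8331  v^+=3.0578  a^+=1.7232
step 6: x_pred=5.7048  r=-10.3148  x^+=1.1560  v^+=0.3357  a^+=-1.2236
step 7: x_pred=0.8887  r=1.4213  x^+=1.5155  v^+=-0.2655  a^+=-0.8175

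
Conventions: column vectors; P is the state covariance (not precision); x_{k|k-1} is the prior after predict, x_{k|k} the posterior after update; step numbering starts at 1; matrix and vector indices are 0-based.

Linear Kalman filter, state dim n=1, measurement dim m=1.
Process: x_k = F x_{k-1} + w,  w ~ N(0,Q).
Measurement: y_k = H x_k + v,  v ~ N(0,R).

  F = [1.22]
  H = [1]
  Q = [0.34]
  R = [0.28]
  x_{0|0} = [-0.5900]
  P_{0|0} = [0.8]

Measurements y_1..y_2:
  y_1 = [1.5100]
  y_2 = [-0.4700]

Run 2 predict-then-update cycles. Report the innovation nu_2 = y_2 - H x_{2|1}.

innov = [-1.8915]

step 1: x^-=[-0.7198]  P^-=[1.5307]  S=[1.8107]  K=[0.8454]  nu=[2.2298]  x^+=[1.1652]  P^+=[0.2367]
step 2: x^-=[1.4215]  P^-=[0.6923]  S=[0.9723]  K=[0.7120]  nu=[-1.8915]  x^+=[0.0747]  P^+=[0.1994]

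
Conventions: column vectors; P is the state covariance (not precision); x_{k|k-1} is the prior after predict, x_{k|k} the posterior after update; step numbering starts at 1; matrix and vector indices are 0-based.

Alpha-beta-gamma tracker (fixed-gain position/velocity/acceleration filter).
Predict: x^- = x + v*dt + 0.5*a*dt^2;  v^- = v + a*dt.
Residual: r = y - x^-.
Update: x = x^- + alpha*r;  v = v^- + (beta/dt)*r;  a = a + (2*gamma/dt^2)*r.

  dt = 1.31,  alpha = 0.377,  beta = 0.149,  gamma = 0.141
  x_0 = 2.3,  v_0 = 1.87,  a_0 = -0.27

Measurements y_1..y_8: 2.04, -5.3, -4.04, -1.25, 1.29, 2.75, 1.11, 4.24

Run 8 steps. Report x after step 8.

x_post = 7.2346

step 1: x_pred=4.5180  r=-2.4780  x^+=3.5838  v^+=1.2344  a^+=-0.6772
step 2: x_pred=4.6199  r=-9.9199  x^+=0.8801  v^+=-0.7810  a^+=-2.3073
step 3: x_pred=-2.1228  r=-1.9172  x^+=-2.8456  v^+=-4.0216  a^+=-2.6223
step 4: x_pred=-10.3640  r=9.1140  x^+=-6.9280  v^+=-6.4202  a^+=-1.1247
step 5: x_pred=-16.3036  r=17.5936  x^+=-9.6708  v^+=-5.8925  a^+=1.7664
step 6: x_pred=-15.8743  r=18.6243  x^+=-8.8529  v^+=-1.4602  a^+=4.8269
step 7: x_pred=-6.6241  r=7.7341  x^+=-3.7083  v^+=5.7427  a^+=6.0978
step 8: x_pred=9.0468  r=-4.8068  x^+=7.2346  v^+=13.1840  a^+=5.3079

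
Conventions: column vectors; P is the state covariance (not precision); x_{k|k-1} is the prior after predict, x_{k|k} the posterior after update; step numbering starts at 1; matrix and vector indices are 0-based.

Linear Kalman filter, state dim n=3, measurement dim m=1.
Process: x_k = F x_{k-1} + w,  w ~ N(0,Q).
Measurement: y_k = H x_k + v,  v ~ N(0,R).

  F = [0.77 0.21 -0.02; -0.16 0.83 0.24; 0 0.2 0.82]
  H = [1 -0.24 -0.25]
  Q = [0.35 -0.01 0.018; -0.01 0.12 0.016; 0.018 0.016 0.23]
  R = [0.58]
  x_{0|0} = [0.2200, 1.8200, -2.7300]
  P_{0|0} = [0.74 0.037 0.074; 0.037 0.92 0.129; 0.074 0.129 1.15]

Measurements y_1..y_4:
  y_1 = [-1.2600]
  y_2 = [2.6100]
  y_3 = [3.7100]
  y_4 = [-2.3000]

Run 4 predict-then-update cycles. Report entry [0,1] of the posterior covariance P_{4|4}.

P_post[0,1] = 0.4457

step 1: x^-=[0.6062, 0.8202, -1.8746]  P^-=[0.8384 0.0943 0.1119; 0.0943 0.8749 0.4781; 0.1119 0.4781 1.0824]  S=[1.4926]  K=[0.5278; -0.1576; -0.1832]  nu=[-2.1380]  x^+=[-0.5222, 1.1570, -1.4829]  P^+=[0.4226 0.2185 0.2562; 0.2185 0.8378 0.4351; 0.2562 0.4351 1.0323]
step 2: x^-=[-0.1295, 0.6880, -0.9846]  P^-=[0.6970 0.2742 0.3049; 0.2742 0.8631 0.6346; 0.3049 0.6346 1.1003]  S=[1.1876]  K=[0.4673; -0.0772; -0.1032]  nu=[2.6585]  x^+=[1.1129, 0.4829, -1.2588]  P^+=[0.4377 0.3170 0.3621; 0.3170 0.8560 0.6251; 0.3621 0.6251 1.0877]
step 3: x^-=[0.9835, -0.0794, -0.9357]  P^-=[0.7338 0.3612 0.4187; 0.3612 0.9206 0.7700; 0.4187 0.7700 1.2006]  S=[1.1515]  K=[0.4710; -0.0454; -0.0575]  nu=[2.4735]  x^+=[2.1486, -0.1916, -1.0779]  P^+=[0.4783 0.3858 0.4499; 0.3858 0.9182 0.7670; 0.4499 0.7670 1.1968]
step 4: x^-=[1.6358, -0.7615, -0.9222]  P^-=[0.7790 0.4295 0.5094; 0.4295 1.0023 0.8914; 0.5094 0.8914 1.3230]  S=[1.1455]  K=[0.4789; -0.0296; -0.0308]  nu=[-4.3491]  x^+=[-0.4469, -0.6328, -0.7884]  P^+=[0.5163 0.4457 0.5263; 0.4457 1.0013 0.8904; 0.5263 0.8904 1.3220]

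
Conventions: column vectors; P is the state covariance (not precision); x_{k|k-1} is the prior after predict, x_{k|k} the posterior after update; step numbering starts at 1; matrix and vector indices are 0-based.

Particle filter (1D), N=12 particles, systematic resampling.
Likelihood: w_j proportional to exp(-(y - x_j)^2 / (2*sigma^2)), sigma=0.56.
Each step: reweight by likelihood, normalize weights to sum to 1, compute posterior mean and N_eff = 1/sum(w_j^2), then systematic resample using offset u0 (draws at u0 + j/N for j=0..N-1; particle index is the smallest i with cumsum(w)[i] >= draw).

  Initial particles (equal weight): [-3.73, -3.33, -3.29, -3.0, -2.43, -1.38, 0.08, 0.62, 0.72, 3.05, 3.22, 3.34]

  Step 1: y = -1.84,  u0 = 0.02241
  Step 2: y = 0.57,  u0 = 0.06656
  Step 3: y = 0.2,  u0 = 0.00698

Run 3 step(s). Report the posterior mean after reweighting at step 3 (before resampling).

step 1: w=[0.0023, 0.0197, 0.0237, 0.0793, 0.3892, 0.4838, 0.0019, 0.0000, 0.0000, 0.0000, 0.0000, 0.0000]  mean=-2.0033  Neff=2.5458  idx=[2, 3, 4, 4, 4, 4, 5, 5, 5, 5, 5, 5]
step 2: w=[0.0000, 0.0000, 0.0000, 0.0000, 0.0000, 0.0000, 0.1666, 0.1666, 0.1666, 0.1666, 0.1666, 0.1666]  mean=-1.3802  Neff=6.0020  idx=[6, 6, 7, 7, 8, 8, 9, 9, 10, 10, 11, 11]
step 3: w=[0.0833, 0.0833, 0.0833, 0.0833, 0.0833, 0.0833, 0.0833, 0.0833, 0.0833, 0.0833, 0.0833, 0.0833]  mean=-1.3800  Neff=12.0000  idx=[0, 1, 2, 3, 4, 5, 6, 7, 8, 9, 10, 11]

post_mean = -1.3800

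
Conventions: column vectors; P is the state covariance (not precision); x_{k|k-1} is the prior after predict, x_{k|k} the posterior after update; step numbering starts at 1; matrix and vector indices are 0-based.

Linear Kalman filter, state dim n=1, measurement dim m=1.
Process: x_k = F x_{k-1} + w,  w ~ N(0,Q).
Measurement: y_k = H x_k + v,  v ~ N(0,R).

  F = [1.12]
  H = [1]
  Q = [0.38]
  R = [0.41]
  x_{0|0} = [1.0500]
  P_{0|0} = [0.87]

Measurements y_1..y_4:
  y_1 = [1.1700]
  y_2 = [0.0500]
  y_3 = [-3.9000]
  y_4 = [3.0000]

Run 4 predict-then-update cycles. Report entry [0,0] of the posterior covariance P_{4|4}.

P_post[0,0] = 0.2595

step 1: x^-=[1.1760]  P^-=[1.4713]  S=[1.8813]  K=[0.7821]  nu=[-0.0060]  x^+=[1.1713]  P^+=[0.3206]
step 2: x^-=[1.3119]  P^-=[0.7822]  S=[1.1922]  K=[0.6561]  nu=[-1.2619]  x^+=[0.4840]  P^+=[0.2690]
step 3: x^-=[0.5420]  P^-=[0.7174]  S=[1.1274]  K=[0.6363]  nu=[-4.4420]  x^+=[-2.2846]  P^+=[0.2609]
step 4: x^-=[-2.5588]  P^-=[0.7073]  S=[1.1173]  K=[0.6330]  nu=[5.5588]  x^+=[0.9601]  P^+=[0.2595]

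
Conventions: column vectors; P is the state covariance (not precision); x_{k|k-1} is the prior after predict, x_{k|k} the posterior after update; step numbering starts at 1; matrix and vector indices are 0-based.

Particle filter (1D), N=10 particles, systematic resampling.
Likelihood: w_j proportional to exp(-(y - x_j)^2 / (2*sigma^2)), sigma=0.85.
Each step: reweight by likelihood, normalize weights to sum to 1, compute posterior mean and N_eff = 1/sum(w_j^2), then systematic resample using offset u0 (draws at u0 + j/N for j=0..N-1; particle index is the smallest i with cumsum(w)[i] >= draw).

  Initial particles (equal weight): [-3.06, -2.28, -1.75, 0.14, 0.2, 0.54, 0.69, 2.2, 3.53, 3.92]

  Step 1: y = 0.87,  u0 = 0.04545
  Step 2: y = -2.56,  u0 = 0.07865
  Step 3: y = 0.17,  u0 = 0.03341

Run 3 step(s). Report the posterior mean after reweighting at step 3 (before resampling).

post_mean = 0.2489

step 1: w=[0.0000, 0.0003, 0.0024, 0.1899, 0.2012, 0.2546, 0.2684, 0.0807, 0.0021, 0.0004]  mean=0.5712  Neff=4.5466  idx=[3, 3, 4, 4, 5, 5, 5, 6, 6, 7]
step 2: w=[0.2270, 0.2270, 0.1810, 0.1810, 0.0456, 0.0456, 0.0456, 0.0236, 0.0236, 0.0000]  mean=0.2424  Neff=5.6831  idx=[0, 0, 1, 1, 2, 2, 3, 3, 5, 8]
step 3: w=[0.1027, 0.1027, 0.1027, 0.1027, 0.1027, 0.1027, 0.1027, 0.1027, 0.0934, 0.0852]  mean=0.2489  Neff=9.9682  idx=[0, 1, 2, 3, 4, 5, 6, 7, 8, 9]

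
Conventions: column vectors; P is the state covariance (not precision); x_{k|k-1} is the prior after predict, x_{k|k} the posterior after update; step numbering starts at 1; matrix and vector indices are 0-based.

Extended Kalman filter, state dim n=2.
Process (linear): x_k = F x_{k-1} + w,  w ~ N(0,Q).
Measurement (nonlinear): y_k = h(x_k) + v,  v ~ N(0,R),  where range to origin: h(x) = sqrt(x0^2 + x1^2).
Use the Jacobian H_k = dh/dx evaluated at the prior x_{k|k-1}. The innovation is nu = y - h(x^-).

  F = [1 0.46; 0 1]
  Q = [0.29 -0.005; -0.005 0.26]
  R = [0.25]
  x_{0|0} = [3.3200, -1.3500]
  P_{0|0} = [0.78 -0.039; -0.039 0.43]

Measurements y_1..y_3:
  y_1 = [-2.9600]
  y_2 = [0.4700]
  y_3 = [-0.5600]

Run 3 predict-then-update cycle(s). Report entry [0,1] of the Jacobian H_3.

H_jac[0,1] = 0.5734

step 1: x^-=[2.6990, -1.3500]  P^-=[1.1251 0.1538; 0.1538 0.6900]  H_jac=[0.8944 -0.4473]  S=[1.1650]  K=[0.8047; -0.1469]  nu=[-5.9778]  x^+=[-2.1113, -0.4720]  P^+=[0.3707 0.2915; 0.2915 0.6649]
step 2: x^-=[-2.3284, -0.4720]  P^-=[1.0696 0.5923; 0.5923 0.9249]  H_jac=[-0.9801 -0.1987]  S=[1.5445]  K=[-0.7549; -0.4948]  nu=[-1.9058]  x^+=[-0.8898, 0.4711]  P^+=[0.1894 0.0154; 0.0154 0.5467]
step 3: x^-=[-0.6731, 0.4711]  P^-=[0.6093 0.2619; 0.2619 0.8067]  H_jac=[-0.8193 0.5734]  S=[0.6781]  K=[-0.5147; 0.3657]  nu=[-1.3816]  x^+=[0.0380, -0.0341]  P^+=[0.4297 0.3895; 0.3895 0.7160]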